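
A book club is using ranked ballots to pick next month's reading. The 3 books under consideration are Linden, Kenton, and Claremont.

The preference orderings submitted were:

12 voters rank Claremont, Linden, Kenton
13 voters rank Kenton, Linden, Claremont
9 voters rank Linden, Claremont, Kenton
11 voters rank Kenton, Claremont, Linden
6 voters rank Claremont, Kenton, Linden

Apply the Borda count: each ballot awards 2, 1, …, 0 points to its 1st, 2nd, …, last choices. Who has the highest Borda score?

Borda scores:
  Linden: 12·1 + 13·1 + 9·2 + 11·0 + 6·0 = 43
  Kenton: 12·0 + 13·2 + 9·0 + 11·2 + 6·1 = 54
  Claremont: 12·2 + 13·0 + 9·1 + 11·1 + 6·2 = 56
Claremont has the highest total.

Claremont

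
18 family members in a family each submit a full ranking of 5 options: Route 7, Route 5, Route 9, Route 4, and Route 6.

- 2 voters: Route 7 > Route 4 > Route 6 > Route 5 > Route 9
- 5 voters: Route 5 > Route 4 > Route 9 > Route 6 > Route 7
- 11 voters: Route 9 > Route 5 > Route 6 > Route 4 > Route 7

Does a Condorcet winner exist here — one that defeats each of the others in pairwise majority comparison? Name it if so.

Route 9

Head-to-head results (18 voters total):
Route 7 vs Route 5: Route 5 wins 16–2.
Route 7 vs Route 9: Route 9 wins 16–2.
Route 7 vs Route 4: Route 4 wins 16–2.
Route 7 vs Route 6: Route 6 wins 16–2.
Route 5 vs Route 9: Route 9 wins 11–7.
Route 5 vs Route 4: Route 5 wins 16–2.
Route 5 vs Route 6: Route 5 wins 16–2.
Route 9 vs Route 4: Route 9 wins 11–7.
Route 9 vs Route 6: Route 9 wins 16–2.
Route 4 vs Route 6: Route 6 wins 11–7.
Route 9 beats each rival — Route 7 (16–2), Route 5 (11–7), Route 4 (11–7), Route 6 (16–2) — so Route 9 is the Condorcet winner.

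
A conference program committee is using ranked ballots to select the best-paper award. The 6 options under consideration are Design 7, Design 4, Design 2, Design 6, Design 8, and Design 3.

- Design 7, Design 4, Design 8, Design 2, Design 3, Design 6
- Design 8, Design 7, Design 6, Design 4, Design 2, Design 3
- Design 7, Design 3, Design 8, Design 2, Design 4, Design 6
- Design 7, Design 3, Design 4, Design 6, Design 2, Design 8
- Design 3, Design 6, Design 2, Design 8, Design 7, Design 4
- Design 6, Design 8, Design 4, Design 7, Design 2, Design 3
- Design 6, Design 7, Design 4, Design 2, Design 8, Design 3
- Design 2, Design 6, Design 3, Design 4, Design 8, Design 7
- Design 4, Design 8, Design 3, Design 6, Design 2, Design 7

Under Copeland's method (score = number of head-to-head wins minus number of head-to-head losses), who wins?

Pairwise results:
  Design 7 vs Design 4: Design 7 wins 6–3.
  Design 7 vs Design 2: Design 7 wins 6–3.
  Design 7 vs Design 6: Design 6 wins 5–4.
  Design 7 vs Design 8: Design 8 wins 5–4.
  Design 7 vs Design 3: Design 7 wins 6–3.
  Design 4 vs Design 2: Design 4 wins 6–3.
  Design 4 vs Design 6: Design 6 wins 5–4.
  Design 4 vs Design 8: Design 4 wins 5–4.
  Design 4 vs Design 3: Design 4 wins 5–4.
  Design 2 vs Design 6: Design 6 wins 6–3.
  Design 2 vs Design 8: Design 8 wins 5–4.
  Design 2 vs Design 3: Design 2 wins 5–4.
  Design 6 vs Design 8: Design 6 wins 5–4.
  Design 6 vs Design 3: Design 3 wins 5–4.
  Design 8 vs Design 3: Design 8 wins 5–4.
Copeland scores (wins − losses):
  Design 7: 3 − 2 = 1
  Design 4: 3 − 2 = 1
  Design 2: 1 − 4 = -3
  Design 6: 4 − 1 = 3
  Design 8: 3 − 2 = 1
  Design 3: 1 − 4 = -3
Design 6 has the best Copeland score.

Design 6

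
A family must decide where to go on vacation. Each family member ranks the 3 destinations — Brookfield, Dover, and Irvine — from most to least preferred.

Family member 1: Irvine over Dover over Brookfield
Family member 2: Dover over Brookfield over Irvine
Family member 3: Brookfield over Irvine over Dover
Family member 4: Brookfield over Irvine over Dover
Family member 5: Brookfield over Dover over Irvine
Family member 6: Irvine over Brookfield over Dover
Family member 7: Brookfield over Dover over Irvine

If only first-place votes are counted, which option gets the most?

First-place vote totals:
  Brookfield: 4
  Dover: 1
  Irvine: 2
Brookfield has the most first-place votes.

Brookfield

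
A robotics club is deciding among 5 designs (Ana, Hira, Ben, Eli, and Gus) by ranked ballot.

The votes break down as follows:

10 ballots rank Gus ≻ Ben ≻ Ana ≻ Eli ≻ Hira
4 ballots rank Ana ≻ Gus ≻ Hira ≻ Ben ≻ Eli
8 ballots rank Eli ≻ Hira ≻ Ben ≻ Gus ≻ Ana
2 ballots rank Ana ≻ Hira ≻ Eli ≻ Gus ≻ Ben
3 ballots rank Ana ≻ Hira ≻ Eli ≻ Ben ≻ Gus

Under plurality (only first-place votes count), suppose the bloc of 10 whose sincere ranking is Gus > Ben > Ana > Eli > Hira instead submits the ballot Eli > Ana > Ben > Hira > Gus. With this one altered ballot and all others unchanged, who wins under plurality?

Eli

First-place totals with the altered ballot: Ana 9, Hira 0, Ben 0, Eli 18, Gus 0.
The switch changes the winner from Gus to Eli.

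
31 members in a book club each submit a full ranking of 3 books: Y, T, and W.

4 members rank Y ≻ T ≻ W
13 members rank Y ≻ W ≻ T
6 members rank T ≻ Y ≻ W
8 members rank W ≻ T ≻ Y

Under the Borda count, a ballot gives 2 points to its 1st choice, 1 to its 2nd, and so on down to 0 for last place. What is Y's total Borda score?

40

Borda scores:
  Y: 4·2 + 13·2 + 6·1 + 8·0 = 40
  T: 4·1 + 13·0 + 6·2 + 8·1 = 24
  W: 4·0 + 13·1 + 6·0 + 8·2 = 29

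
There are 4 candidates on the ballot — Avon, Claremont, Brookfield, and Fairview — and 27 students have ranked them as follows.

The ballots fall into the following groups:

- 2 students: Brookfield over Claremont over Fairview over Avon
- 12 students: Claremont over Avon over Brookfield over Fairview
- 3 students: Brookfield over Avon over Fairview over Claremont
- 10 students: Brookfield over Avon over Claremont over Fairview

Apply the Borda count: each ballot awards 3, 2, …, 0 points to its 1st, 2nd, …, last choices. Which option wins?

Borda scores:
  Avon: 2·0 + 12·2 + 3·2 + 10·2 = 50
  Claremont: 2·2 + 12·3 + 3·0 + 10·1 = 50
  Brookfield: 2·3 + 12·1 + 3·3 + 10·3 = 57
  Fairview: 2·1 + 12·0 + 3·1 + 10·0 = 5
Brookfield has the highest total.

Brookfield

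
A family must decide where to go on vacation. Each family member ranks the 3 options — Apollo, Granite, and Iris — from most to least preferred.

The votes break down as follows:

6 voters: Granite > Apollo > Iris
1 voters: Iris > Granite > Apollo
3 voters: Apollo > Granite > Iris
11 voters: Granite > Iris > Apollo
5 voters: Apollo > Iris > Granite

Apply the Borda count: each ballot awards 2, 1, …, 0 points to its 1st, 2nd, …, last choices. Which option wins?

Granite

Borda scores:
  Apollo: 6·1 + 0 + 3·2 + 11·0 + 5·2 = 22
  Granite: 6·2 + 1 + 3·1 + 11·2 + 5·0 = 38
  Iris: 6·0 + 2 + 3·0 + 11·1 + 5·1 = 18
Granite has the highest total.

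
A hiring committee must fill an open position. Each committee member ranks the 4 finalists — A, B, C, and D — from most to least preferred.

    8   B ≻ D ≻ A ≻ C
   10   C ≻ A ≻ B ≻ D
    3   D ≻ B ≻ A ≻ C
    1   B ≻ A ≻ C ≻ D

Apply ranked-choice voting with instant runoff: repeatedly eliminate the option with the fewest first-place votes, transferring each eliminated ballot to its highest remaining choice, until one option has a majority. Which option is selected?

B

Round 1: C 10, B 9, D 3, A 0. A has the fewest and is eliminated.
Round 2: C 10, B 9, D 3. D has the fewest and is eliminated.
Round 3: B 12, C 10. B has a majority.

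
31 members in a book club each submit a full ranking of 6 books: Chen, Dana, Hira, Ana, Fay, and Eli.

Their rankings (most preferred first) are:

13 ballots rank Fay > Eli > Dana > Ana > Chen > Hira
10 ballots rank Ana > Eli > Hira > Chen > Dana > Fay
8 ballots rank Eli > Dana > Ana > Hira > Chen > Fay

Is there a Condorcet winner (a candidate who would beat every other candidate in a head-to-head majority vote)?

Yes

Head-to-head results (31 voters total):
Chen vs Dana: Dana wins 21–10.
Chen vs Hira: Hira wins 18–13.
Chen vs Ana: Ana wins 31–0.
Chen vs Fay: Chen wins 18–13.
Chen vs Eli: Eli wins 31–0.
Dana vs Hira: Dana wins 21–10.
Dana vs Ana: Dana wins 21–10.
Dana vs Fay: Dana wins 18–13.
Dana vs Eli: Eli wins 31–0.
Hira vs Ana: Ana wins 31–0.
Hira vs Fay: Hira wins 18–13.
Hira vs Eli: Eli wins 31–0.
Ana vs Fay: Ana wins 18–13.
Ana vs Eli: Eli wins 21–10.
Fay vs Eli: Eli wins 18–13.
Eli beats each rival — Chen (31–0), Dana (31–0), Hira (31–0), Ana (21–10), Fay (18–13) — so Eli is the Condorcet winner.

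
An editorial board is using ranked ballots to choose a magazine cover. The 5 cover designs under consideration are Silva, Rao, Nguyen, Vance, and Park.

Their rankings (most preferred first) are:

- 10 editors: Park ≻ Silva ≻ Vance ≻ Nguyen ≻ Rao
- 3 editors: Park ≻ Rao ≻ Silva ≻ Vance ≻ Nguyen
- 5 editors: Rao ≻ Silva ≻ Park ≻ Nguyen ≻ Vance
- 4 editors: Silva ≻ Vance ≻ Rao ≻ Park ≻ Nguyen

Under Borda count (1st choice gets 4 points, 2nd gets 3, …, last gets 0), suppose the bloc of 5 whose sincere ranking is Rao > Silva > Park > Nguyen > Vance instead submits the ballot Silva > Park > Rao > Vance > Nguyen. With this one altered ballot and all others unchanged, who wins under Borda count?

Silva

Borda totals with the altered ballot: Silva 72, Rao 27, Nguyen 10, Vance 40, Park 71.
The winner is unchanged: still Silva.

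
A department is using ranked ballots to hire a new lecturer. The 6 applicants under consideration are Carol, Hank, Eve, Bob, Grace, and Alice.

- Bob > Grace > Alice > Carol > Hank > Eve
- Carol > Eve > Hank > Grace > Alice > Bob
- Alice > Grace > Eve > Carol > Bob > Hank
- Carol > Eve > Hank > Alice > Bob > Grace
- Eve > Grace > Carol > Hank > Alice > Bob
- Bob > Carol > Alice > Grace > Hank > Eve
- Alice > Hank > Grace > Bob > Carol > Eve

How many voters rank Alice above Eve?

4

Ballots ranking Alice above Eve: 4.
Ballots ranking Eve above Alice: 3.
So 4 of 7 voters prefer Alice to Eve.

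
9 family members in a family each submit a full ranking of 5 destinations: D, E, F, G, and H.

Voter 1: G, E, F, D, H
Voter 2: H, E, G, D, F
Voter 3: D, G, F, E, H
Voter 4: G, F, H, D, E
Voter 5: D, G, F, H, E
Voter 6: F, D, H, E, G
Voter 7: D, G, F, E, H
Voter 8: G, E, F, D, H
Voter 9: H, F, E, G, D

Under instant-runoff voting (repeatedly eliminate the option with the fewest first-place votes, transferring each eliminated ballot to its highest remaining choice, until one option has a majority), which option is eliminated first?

Round 1: D 3, G 3, H 2, F 1, E 0. E has the fewest and is eliminated.
Round 2: D 3, G 3, H 2, F 1. F has the fewest and is eliminated.
Round 3: D 4, G 3, H 2. H has the fewest and is eliminated.
Round 4: G 5, D 4. G has a majority.

E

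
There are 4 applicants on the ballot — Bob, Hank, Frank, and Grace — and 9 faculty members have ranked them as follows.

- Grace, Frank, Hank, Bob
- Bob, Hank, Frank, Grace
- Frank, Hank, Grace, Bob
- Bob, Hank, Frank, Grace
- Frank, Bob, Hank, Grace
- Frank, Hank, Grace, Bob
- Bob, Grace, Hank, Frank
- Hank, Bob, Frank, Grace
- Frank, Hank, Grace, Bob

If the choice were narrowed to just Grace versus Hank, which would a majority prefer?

Hank

Ballots ranking Grace above Hank: 2.
Ballots ranking Hank above Grace: 7.
Hank wins the head-to-head, 7–2.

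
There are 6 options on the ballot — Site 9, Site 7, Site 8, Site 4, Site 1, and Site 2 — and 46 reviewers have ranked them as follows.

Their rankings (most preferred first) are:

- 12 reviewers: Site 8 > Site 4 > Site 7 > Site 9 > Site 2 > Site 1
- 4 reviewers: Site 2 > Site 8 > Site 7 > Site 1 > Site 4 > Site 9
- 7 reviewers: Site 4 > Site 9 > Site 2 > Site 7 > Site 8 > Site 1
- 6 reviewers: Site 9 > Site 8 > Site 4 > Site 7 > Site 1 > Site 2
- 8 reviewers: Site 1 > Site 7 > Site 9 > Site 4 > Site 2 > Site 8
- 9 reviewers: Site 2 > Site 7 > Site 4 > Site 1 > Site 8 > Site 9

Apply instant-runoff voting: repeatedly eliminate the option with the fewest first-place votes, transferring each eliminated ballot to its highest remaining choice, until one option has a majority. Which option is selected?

Site 2

Round 1: Site 2 13, Site 8 12, Site 1 8, Site 4 7, Site 9 6, Site 7 0. Site 7 has the fewest and is eliminated.
Round 2: Site 2 13, Site 8 12, Site 1 8, Site 4 7, Site 9 6. Site 9 has the fewest and is eliminated.
Round 3: Site 8 18, Site 2 13, Site 1 8, Site 4 7. Site 4 has the fewest and is eliminated.
Round 4: Site 2 20, Site 8 18, Site 1 8. Site 1 has the fewest and is eliminated.
Round 5: Site 2 28, Site 8 18. Site 2 has a majority.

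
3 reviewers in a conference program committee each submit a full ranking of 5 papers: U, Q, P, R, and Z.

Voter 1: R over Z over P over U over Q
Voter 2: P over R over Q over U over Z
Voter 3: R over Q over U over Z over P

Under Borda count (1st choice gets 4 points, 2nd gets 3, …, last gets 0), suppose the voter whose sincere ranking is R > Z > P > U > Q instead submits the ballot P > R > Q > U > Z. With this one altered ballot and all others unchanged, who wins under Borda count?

R

Borda totals with the altered ballot: U 4, Q 7, P 8, R 10, Z 1.
The winner is unchanged: still R.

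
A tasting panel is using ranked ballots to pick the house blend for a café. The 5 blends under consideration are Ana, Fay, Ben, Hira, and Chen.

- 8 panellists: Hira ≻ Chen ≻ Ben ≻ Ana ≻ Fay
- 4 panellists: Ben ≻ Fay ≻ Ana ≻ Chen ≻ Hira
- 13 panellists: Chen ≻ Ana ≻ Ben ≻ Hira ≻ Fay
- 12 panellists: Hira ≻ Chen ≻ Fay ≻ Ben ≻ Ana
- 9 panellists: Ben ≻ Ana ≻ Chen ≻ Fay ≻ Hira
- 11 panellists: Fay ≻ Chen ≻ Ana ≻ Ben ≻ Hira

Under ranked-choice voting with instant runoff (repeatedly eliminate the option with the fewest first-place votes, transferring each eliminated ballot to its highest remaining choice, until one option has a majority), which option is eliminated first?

Ana

Round 1: Hira 20, Ben 13, Chen 13, Fay 11, Ana 0. Ana has the fewest and is eliminated.
Round 2: Hira 20, Ben 13, Chen 13, Fay 11. Fay has the fewest and is eliminated.
Round 3: Chen 24, Hira 20, Ben 13. Ben has the fewest and is eliminated.
Round 4: Chen 37, Hira 20. Chen has a majority.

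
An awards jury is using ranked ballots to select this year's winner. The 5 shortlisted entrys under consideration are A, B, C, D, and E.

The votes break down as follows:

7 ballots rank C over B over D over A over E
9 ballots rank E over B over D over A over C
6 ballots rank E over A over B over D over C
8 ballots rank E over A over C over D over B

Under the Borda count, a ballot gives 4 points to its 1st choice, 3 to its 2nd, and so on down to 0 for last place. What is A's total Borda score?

Borda scores:
  A: 7·1 + 9·1 + 6·3 + 8·3 = 58
  B: 7·3 + 9·3 + 6·2 + 8·0 = 60
  C: 7·4 + 9·0 + 6·0 + 8·2 = 44
  D: 7·2 + 9·2 + 6·1 + 8·1 = 46
  E: 7·0 + 9·4 + 6·4 + 8·4 = 92

58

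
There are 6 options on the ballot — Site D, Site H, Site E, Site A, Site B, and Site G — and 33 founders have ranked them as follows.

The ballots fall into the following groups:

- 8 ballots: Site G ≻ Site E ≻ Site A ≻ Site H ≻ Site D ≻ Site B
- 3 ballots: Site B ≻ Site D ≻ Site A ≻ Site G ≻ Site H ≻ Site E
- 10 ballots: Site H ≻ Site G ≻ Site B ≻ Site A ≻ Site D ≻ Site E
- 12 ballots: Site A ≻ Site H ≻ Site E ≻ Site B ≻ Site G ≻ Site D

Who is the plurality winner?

Site A

First-place vote totals:
  Site D: 0
  Site H: 10
  Site E: 0
  Site A: 12
  Site B: 3
  Site G: 8
Site A has the most first-place votes.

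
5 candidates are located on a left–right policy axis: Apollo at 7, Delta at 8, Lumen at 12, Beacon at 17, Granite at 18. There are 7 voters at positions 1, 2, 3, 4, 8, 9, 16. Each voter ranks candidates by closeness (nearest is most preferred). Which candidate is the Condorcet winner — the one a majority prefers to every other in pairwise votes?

With single-peaked preferences on a line, the Condorcet winner is the candidate closest to the median voter.
The median voter (position 4) is closest to Apollo at 7.
Check: Apollo vs Beacon — voters closer to Apollo: 6 of 7.

Apollo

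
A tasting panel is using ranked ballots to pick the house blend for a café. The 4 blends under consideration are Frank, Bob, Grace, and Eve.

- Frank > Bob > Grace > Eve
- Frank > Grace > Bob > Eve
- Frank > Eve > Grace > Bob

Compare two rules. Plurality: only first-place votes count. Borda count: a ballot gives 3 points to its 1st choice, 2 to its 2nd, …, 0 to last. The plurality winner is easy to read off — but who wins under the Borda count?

Plurality first-place counts: Frank 3, Bob 0, Grace 0, Eve 0 → Frank.
Borda totals: Frank 9, Bob 3, Grace 4, Eve 2 → Frank.

Frank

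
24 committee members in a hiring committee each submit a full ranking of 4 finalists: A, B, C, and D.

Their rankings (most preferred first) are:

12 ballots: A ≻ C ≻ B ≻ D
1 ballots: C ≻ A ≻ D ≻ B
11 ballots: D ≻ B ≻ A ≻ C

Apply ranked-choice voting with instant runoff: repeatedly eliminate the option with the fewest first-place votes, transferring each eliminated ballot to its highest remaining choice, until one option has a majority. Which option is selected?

Round 1: A 12, D 11, C 1, B 0. B has the fewest and is eliminated.
Round 2: A 12, D 11, C 1. C has the fewest and is eliminated.
Round 3: A 13, D 11. A has a majority.

A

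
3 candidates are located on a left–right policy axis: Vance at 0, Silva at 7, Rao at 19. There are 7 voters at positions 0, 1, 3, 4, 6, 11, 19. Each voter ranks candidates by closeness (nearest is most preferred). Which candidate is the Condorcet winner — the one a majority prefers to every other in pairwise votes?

Silva

With single-peaked preferences on a line, the Condorcet winner is the candidate closest to the median voter.
The median voter (position 4) is closest to Silva at 7.
Check: Silva vs Rao — voters closer to Silva: 6 of 7.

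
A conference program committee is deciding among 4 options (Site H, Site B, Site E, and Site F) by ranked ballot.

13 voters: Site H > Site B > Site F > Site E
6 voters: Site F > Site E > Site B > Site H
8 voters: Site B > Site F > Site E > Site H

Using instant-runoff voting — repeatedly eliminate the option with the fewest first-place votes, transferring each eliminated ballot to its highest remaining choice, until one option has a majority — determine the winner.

Site B

Round 1: Site H 13, Site B 8, Site F 6, Site E 0. Site E has the fewest and is eliminated.
Round 2: Site H 13, Site B 8, Site F 6. Site F has the fewest and is eliminated.
Round 3: Site B 14, Site H 13. Site B has a majority.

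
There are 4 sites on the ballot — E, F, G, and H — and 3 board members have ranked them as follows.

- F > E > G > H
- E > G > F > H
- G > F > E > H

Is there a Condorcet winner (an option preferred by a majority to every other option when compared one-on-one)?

No

Head-to-head results (3 voters total):
E vs F: F wins 2–1.
E vs G: E wins 2–1.
E vs H: E wins 3–0.
F vs G: G wins 2–1.
F vs H: F wins 3–0.
G vs H: G wins 3–0.
No candidate beats all others: E beats G beats F beats E, a majority cycle.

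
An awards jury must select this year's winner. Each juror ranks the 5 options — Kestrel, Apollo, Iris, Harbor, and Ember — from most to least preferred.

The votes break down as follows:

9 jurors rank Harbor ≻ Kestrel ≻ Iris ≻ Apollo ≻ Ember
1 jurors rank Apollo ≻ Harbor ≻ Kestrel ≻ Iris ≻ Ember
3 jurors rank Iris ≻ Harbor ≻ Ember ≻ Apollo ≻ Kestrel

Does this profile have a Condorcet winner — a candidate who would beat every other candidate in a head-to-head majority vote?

Yes

Head-to-head results (13 voters total):
Kestrel vs Apollo: Kestrel wins 9–4.
Kestrel vs Iris: Kestrel wins 10–3.
Kestrel vs Harbor: Harbor wins 13–0.
Kestrel vs Ember: Kestrel wins 10–3.
Apollo vs Iris: Iris wins 12–1.
Apollo vs Harbor: Harbor wins 12–1.
Apollo vs Ember: Apollo wins 10–3.
Iris vs Harbor: Harbor wins 10–3.
Iris vs Ember: Iris wins 13–0.
Harbor vs Ember: Harbor wins 13–0.
Harbor beats each rival — Kestrel (13–0), Apollo (12–1), Iris (10–3), Ember (13–0) — so Harbor is the Condorcet winner.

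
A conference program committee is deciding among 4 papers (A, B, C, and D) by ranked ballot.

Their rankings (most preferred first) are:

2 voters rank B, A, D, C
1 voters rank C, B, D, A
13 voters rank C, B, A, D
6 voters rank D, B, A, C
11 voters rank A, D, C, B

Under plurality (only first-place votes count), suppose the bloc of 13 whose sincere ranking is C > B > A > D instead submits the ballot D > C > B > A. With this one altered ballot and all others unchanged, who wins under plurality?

D

First-place totals with the altered ballot: A 11, B 2, C 1, D 19.
The switch changes the winner from C to D.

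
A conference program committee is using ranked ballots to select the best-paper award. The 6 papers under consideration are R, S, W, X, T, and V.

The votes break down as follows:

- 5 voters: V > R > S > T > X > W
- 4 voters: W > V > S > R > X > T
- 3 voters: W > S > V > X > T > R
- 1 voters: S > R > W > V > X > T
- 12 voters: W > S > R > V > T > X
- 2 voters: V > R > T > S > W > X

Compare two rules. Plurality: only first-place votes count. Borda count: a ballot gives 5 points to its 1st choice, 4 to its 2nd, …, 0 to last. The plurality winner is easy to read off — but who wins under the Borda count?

W

Plurality first-place counts: R 0, S 1, W 19, X 0, T 0, V 7 → W.
Borda totals: R 76, S 96, W 100, X 16, T 31, V 86 → W.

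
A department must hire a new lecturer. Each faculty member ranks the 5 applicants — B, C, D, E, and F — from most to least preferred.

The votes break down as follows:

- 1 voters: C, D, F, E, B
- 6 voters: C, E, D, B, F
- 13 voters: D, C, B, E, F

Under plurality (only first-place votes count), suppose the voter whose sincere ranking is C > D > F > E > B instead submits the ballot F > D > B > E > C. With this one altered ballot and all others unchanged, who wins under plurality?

First-place totals with the altered ballot: B 0, C 6, D 13, E 0, F 1.
The winner is unchanged: still D.

D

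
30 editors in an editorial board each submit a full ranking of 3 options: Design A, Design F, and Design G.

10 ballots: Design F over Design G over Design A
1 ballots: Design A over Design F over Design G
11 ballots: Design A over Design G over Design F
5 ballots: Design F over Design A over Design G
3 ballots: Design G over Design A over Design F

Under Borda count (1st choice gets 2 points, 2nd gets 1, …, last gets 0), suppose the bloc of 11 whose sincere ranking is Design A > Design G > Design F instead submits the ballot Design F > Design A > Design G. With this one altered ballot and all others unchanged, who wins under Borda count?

Design F

Borda totals with the altered ballot: Design A 21, Design F 53, Design G 16.
The switch changes the winner from Design A to Design F.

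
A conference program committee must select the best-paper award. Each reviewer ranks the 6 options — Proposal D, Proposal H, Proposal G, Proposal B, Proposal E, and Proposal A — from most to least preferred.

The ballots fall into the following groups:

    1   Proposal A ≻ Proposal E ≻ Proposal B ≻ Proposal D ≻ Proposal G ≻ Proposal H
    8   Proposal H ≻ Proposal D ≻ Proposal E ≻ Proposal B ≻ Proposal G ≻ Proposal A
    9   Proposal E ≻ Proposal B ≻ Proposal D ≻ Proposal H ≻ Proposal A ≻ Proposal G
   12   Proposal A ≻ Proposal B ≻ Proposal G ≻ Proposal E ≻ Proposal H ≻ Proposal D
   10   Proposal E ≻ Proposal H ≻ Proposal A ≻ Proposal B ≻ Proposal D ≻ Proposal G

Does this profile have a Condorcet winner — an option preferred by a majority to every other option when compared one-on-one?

Yes

Head-to-head results (40 voters total):
Proposal D vs Proposal H: Proposal H wins 30–10.
Proposal D vs Proposal G: Proposal D wins 28–12.
Proposal D vs Proposal B: Proposal B wins 32–8.
Proposal D vs Proposal E: Proposal E wins 32–8.
Proposal D vs Proposal A: Proposal A wins 23–17.
Proposal H vs Proposal G: Proposal H wins 27–13.
Proposal H vs Proposal B: Proposal B wins 22–18.
Proposal H vs Proposal E: Proposal E wins 32–8.
Proposal H vs Proposal A: Proposal H wins 27–13.
Proposal G vs Proposal B: Proposal B wins 40–0.
Proposal G vs Proposal E: Proposal E wins 28–12.
Proposal G vs Proposal A: Proposal A wins 32–8.
Proposal B vs Proposal E: Proposal E wins 28–12.
Proposal B vs Proposal A: Proposal A wins 23–17.
Proposal E vs Proposal A: Proposal E wins 27–13.
Proposal E beats each rival — Proposal D (32–8), Proposal H (32–8), Proposal G (28–12), Proposal B (28–12), Proposal A (27–13) — so Proposal E is the Condorcet winner.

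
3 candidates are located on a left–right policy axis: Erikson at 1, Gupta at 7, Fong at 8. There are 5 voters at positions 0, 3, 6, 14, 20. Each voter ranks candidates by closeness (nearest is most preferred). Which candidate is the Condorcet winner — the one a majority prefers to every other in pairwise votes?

Gupta

With single-peaked preferences on a line, the Condorcet winner is the candidate closest to the median voter.
The median voter (position 6) is closest to Gupta at 7.
Check: Gupta vs Fong — voters closer to Gupta: 3 of 5.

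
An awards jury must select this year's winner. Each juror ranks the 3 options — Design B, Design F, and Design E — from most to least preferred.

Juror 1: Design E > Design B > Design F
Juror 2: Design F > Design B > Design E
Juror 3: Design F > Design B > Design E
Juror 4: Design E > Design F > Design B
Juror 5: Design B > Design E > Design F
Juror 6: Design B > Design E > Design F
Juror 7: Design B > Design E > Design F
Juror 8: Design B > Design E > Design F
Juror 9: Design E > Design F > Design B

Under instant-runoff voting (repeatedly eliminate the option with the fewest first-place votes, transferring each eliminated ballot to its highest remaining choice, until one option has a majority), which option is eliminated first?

Round 1: Design B 4, Design E 3, Design F 2. Design F has the fewest and is eliminated.
Round 2: Design B 6, Design E 3. Design B has a majority.

Design F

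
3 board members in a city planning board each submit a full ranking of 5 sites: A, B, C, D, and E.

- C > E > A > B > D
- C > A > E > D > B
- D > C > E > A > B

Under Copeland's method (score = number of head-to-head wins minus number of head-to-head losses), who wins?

Pairwise results:
  A vs B: A wins 3–0.
  A vs C: C wins 3–0.
  A vs D: A wins 2–1.
  A vs E: E wins 2–1.
  B vs C: C wins 3–0.
  B vs D: D wins 2–1.
  B vs E: E wins 3–0.
  C vs D: C wins 2–1.
  C vs E: C wins 3–0.
  D vs E: E wins 2–1.
Copeland scores (wins − losses):
  A: 2 − 2 = 0
  B: 0 − 4 = -4
  C: 4 − 0 = 4
  D: 1 − 3 = -2
  E: 3 − 1 = 2
C has the best Copeland score.

C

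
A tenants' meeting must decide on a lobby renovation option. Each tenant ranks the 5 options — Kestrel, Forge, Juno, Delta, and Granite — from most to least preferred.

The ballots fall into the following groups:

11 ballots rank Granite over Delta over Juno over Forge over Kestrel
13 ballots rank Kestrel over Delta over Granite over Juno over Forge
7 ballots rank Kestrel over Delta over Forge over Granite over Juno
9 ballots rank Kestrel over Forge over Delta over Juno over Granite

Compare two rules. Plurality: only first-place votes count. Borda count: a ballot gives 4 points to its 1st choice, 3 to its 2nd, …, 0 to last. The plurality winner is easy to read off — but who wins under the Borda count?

Kestrel

Plurality first-place counts: Kestrel 29, Forge 0, Juno 0, Delta 0, Granite 11 → Kestrel.
Borda totals: Kestrel 116, Forge 52, Juno 44, Delta 111, Granite 77 → Kestrel.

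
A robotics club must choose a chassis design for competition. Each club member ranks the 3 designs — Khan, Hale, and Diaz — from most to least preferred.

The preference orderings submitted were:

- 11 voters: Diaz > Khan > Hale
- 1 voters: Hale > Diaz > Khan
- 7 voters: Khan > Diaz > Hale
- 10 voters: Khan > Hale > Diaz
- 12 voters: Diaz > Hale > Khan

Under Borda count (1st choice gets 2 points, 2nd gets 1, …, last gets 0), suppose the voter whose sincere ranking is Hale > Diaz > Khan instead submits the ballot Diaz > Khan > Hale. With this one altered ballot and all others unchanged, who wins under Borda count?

Diaz

Borda totals with the altered ballot: Khan 46, Hale 22, Diaz 55.
The winner is unchanged: still Diaz.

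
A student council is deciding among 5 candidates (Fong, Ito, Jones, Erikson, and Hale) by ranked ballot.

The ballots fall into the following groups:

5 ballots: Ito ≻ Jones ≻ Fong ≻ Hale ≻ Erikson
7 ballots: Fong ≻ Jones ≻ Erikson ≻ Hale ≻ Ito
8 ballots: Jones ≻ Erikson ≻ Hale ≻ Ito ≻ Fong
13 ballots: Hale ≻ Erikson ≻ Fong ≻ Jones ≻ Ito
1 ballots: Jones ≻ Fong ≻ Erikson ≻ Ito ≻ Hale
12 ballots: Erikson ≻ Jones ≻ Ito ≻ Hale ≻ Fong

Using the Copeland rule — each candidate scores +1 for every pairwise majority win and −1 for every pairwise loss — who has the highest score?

Pairwise results:
  Fong vs Ito: Ito wins 25–21.
  Fong vs Jones: Jones wins 26–20.
  Fong vs Erikson: Erikson wins 33–13.
  Fong vs Hale: Hale wins 33–13.
  Ito vs Jones: Jones wins 41–5.
  Ito vs Erikson: Erikson wins 41–5.
  Ito vs Hale: Hale wins 28–18.
  Jones vs Erikson: Erikson wins 25–21.
  Jones vs Hale: Jones wins 33–13.
  Erikson vs Hale: Erikson wins 28–18.
Copeland scores (wins − losses):
  Fong: 0 − 4 = -4
  Ito: 1 − 3 = -2
  Jones: 3 − 1 = 2
  Erikson: 4 − 0 = 4
  Hale: 2 − 2 = 0
Erikson has the best Copeland score.

Erikson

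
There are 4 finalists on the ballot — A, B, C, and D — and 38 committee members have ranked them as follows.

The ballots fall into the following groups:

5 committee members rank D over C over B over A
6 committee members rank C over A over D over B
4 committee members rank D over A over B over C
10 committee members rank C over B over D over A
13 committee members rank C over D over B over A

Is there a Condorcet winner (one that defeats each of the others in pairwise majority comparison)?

Yes

Head-to-head results (38 voters total):
A vs B: B wins 28–10.
A vs C: C wins 34–4.
A vs D: D wins 32–6.
B vs C: C wins 34–4.
B vs D: D wins 28–10.
C vs D: C wins 29–9.
C beats each rival — A (34–4), B (34–4), D (29–9) — so C is the Condorcet winner.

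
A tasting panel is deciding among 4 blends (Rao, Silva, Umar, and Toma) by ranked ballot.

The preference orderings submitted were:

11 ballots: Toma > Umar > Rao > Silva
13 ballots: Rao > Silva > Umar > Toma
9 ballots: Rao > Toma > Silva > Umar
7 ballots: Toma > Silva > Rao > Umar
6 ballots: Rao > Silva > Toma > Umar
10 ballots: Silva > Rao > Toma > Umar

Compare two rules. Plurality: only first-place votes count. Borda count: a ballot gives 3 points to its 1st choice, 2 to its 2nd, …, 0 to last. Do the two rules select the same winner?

Plurality first-place counts: Rao 28, Silva 10, Umar 0, Toma 18 → Rao.
Borda totals: Rao 122, Silva 91, Umar 35, Toma 88 → Rao.
The two rules agree on Rao.

Yes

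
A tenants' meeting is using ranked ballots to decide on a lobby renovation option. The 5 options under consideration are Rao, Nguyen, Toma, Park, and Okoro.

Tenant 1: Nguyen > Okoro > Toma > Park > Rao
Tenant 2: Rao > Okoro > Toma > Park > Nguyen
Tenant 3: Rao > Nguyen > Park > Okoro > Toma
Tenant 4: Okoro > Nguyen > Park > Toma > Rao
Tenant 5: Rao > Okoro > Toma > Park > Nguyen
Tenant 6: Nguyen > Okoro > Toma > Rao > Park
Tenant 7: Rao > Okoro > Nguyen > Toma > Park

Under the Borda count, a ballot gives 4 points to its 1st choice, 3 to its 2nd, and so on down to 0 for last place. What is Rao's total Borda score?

17

Borda scores:
  Rao: 0 + 4 + 4 + 0 + 4 + 1 + 4 = 17
  Nguyen: 4 + 0 + 3 + 3 + 0 + 4 + 2 = 16
  Toma: 2 + 2 + 0 + 1 + 2 + 2 + 1 = 10
  Park: 1 + 1 + 2 + 2 + 1 + 0 + 0 = 7
  Okoro: 3 + 3 + 1 + 4 + 3 + 3 + 3 = 20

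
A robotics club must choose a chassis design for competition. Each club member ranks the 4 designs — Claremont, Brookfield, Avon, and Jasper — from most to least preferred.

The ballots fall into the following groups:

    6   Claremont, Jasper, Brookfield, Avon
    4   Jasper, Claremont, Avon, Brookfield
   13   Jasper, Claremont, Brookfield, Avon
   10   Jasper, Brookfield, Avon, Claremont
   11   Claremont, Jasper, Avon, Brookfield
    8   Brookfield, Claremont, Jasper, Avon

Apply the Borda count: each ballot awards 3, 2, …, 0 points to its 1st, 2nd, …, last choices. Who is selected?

Jasper

Borda scores:
  Claremont: 6·3 + 4·2 + 13·2 + 10·0 + 11·3 + 8·2 = 101
  Brookfield: 6·1 + 4·0 + 13·1 + 10·2 + 11·0 + 8·3 = 63
  Avon: 6·0 + 4·1 + 13·0 + 10·1 + 11·1 + 8·0 = 25
  Jasper: 6·2 + 4·3 + 13·3 + 10·3 + 11·2 + 8·1 = 123
Jasper has the highest total.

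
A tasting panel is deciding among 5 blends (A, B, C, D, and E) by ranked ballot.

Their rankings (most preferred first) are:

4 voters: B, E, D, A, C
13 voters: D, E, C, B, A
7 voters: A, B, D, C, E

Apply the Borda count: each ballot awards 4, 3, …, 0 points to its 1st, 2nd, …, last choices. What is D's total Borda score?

Borda scores:
  A: 4·1 + 13·0 + 7·4 = 32
  B: 4·4 + 13·1 + 7·3 = 50
  C: 4·0 + 13·2 + 7·1 = 33
  D: 4·2 + 13·4 + 7·2 = 74
  E: 4·3 + 13·3 + 7·0 = 51

74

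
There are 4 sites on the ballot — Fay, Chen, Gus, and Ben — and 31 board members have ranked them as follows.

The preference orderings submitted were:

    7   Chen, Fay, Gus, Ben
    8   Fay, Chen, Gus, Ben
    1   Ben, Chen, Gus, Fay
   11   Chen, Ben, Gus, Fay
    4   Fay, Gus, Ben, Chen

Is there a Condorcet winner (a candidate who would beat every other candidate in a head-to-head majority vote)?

Yes

Head-to-head results (31 voters total):
Fay vs Chen: Chen wins 19–12.
Fay vs Gus: Fay wins 19–12.
Fay vs Ben: Fay wins 19–12.
Chen vs Gus: Chen wins 27–4.
Chen vs Ben: Chen wins 26–5.
Gus vs Ben: Gus wins 19–12.
Chen beats each rival — Fay (19–12), Gus (27–4), Ben (26–5) — so Chen is the Condorcet winner.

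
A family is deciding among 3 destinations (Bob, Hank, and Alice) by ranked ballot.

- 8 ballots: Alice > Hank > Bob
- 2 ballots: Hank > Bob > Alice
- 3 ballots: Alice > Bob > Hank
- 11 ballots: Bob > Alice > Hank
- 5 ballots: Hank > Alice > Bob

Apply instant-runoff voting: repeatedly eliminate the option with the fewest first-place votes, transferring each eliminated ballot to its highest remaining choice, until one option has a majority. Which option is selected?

Alice

Round 1: Bob 11, Alice 11, Hank 7. Hank has the fewest and is eliminated.
Round 2: Alice 16, Bob 13. Alice has a majority.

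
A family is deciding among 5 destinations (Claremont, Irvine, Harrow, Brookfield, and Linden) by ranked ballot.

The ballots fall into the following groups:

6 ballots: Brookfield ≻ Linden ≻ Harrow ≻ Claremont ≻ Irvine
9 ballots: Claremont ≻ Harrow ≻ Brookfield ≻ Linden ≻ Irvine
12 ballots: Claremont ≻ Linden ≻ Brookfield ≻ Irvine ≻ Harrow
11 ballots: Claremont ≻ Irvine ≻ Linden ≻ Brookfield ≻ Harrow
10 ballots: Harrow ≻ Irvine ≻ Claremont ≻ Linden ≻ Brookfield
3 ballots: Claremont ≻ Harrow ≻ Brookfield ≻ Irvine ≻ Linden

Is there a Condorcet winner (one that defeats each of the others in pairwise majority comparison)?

Head-to-head results (51 voters total):
Claremont vs Irvine: Claremont wins 41–10.
Claremont vs Harrow: Claremont wins 35–16.
Claremont vs Brookfield: Claremont wins 45–6.
Claremont vs Linden: Claremont wins 45–6.
Irvine vs Harrow: Harrow wins 28–23.
Irvine vs Brookfield: Brookfield wins 30–21.
Irvine vs Linden: Linden wins 27–24.
Harrow vs Brookfield: Brookfield wins 29–22.
Harrow vs Linden: Linden wins 29–22.
Brookfield vs Linden: Linden wins 33–18.
Claremont beats each rival — Irvine (41–10), Harrow (35–16), Brookfield (45–6), Linden (45–6) — so Claremont is the Condorcet winner.

Yes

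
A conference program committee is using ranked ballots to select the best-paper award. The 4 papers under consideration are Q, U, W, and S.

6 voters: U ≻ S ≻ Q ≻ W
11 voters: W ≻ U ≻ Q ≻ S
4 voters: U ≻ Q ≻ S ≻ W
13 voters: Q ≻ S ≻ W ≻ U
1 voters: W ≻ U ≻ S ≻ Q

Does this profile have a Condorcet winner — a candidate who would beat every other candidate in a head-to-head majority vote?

No

Head-to-head results (35 voters total):
Q vs U: U wins 22–13.
Q vs W: Q wins 23–12.
Q vs S: Q wins 28–7.
U vs W: W wins 25–10.
U vs S: U wins 22–13.
W vs S: S wins 23–12.
No candidate beats all others: Q beats W beats U beats Q, a majority cycle.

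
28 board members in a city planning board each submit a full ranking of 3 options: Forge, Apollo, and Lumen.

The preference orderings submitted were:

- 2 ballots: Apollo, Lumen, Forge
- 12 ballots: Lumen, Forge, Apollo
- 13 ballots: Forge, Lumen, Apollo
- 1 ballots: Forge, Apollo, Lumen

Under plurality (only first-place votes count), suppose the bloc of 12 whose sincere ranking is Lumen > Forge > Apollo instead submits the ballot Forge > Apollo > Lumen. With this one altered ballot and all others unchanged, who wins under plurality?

Forge

First-place totals with the altered ballot: Forge 26, Apollo 2, Lumen 0.
The winner is unchanged: still Forge.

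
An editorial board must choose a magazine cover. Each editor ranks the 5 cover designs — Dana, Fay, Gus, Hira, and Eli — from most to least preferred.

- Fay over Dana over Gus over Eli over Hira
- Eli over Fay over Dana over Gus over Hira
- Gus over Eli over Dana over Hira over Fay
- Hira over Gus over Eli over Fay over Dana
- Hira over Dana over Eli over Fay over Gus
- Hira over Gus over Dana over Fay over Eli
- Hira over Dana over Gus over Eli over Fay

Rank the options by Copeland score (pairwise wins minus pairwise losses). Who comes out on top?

Hira

Pairwise results:
  Dana vs Fay: Dana wins 4–3.
  Dana vs Gus: Dana wins 4–3.
  Dana vs Hira: Hira wins 4–3.
  Dana vs Eli: Dana wins 4–3.
  Fay vs Gus: Gus wins 4–3.
  Fay vs Hira: Hira wins 5–2.
  Fay vs Eli: Eli wins 5–2.
  Gus vs Hira: Hira wins 4–3.
  Gus vs Eli: Gus wins 5–2.
  Hira vs Eli: Hira wins 4–3.
Copeland scores (wins − losses):
  Dana: 3 − 1 = 2
  Fay: 0 − 4 = -4
  Gus: 2 − 2 = 0
  Hira: 4 − 0 = 4
  Eli: 1 − 3 = -2
Hira has the best Copeland score.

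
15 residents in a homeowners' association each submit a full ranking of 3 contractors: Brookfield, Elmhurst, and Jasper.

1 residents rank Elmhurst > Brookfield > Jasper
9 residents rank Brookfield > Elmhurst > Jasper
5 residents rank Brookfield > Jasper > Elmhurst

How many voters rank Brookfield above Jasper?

Ballots ranking Brookfield above Jasper: 1+9+5 = 15.
Ballots ranking Jasper above Brookfield: 0.
So 15 of 15 voters prefer Brookfield to Jasper.

15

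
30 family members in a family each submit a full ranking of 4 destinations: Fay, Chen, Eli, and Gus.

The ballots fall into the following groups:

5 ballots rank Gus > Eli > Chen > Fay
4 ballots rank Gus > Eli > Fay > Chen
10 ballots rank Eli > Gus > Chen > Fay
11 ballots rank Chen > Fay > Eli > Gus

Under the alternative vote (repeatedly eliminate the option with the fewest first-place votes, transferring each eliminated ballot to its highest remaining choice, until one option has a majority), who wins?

Eli

Round 1: Chen 11, Eli 10, Gus 9, Fay 0. Fay has the fewest and is eliminated.
Round 2: Chen 11, Eli 10, Gus 9. Gus has the fewest and is eliminated.
Round 3: Eli 19, Chen 11. Eli has a majority.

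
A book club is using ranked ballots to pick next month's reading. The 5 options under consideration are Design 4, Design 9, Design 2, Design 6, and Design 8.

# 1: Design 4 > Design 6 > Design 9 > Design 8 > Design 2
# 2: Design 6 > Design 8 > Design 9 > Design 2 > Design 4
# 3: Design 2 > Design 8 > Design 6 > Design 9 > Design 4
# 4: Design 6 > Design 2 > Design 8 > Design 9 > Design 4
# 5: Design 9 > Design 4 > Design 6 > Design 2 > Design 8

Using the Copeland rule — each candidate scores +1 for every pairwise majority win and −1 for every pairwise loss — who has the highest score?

Pairwise results:
  Design 4 vs Design 9: Design 9 wins 4–1.
  Design 4 vs Design 2: Design 2 wins 3–2.
  Design 4 vs Design 6: Design 6 wins 3–2.
  Design 4 vs Design 8: Design 8 wins 3–2.
  Design 9 vs Design 2: Design 9 wins 3–2.
  Design 9 vs Design 6: Design 6 wins 4–1.
  Design 9 vs Design 8: Design 8 wins 3–2.
  Design 2 vs Design 6: Design 6 wins 4–1.
  Design 2 vs Design 8: Design 2 wins 3–2.
  Design 6 vs Design 8: Design 6 wins 4–1.
Copeland scores (wins − losses):
  Design 4: 0 − 4 = -4
  Design 9: 2 − 2 = 0
  Design 2: 2 − 2 = 0
  Design 6: 4 − 0 = 4
  Design 8: 2 − 2 = 0
Design 6 has the best Copeland score.

Design 6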